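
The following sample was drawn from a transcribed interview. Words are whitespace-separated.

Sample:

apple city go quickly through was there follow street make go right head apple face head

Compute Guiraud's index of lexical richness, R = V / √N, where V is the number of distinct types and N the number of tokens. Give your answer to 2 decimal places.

N = 16, V = 13.
√N = 4.000000
R = 13 / 4.000000 = 3.25

3.25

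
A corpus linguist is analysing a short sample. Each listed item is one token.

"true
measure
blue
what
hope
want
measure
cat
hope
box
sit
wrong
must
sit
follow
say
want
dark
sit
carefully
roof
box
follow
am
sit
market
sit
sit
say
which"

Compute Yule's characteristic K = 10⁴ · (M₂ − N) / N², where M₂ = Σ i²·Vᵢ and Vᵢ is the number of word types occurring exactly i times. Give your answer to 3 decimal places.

Frequencies: sit:6, measure:2, hope:2, want:2, box:2, follow:2, say:2, true:1, blue:1, what:1, cat:1, wrong:1, must:1, dark:1, carefully:1, roof:1, am:1, market:1, which:1
N = 30. Frequency spectrum: V_1=12, V_2=6, V_6=1
M₂ = 1²·12 + 2²·6 + 6²·1 = 72
K = 10000 × (72 − 30) / 30² = 466.667

466.667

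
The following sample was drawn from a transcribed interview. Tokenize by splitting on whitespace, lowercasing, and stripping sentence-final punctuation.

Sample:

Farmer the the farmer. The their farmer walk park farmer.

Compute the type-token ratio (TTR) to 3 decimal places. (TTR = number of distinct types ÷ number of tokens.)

N = 10 tokens, V = 5 types.
TTR = V / N = 5 / 10 = 0.500

0.500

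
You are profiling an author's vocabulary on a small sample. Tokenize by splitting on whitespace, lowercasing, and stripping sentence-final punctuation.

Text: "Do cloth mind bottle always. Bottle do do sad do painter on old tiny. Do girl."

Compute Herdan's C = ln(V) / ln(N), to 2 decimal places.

0.86

N = 16, V = 11.
ln(V) = 2.397895, ln(N) = 2.772589
C = 2.397895 / 2.772589 = 0.86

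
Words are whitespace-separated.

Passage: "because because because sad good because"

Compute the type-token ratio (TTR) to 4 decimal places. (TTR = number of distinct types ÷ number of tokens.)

0.5000

N = 6 tokens, V = 3 types.
TTR = V / N = 3 / 6 = 0.5000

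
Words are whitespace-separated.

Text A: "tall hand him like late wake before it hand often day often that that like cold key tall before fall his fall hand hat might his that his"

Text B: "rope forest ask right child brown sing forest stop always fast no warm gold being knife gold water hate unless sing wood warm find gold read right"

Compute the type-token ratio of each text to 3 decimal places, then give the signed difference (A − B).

TTR(A) = 17/28 = 0.607
TTR(B) = 21/27 = 0.778
Difference = 0.607 − 0.778 = -0.171

-0.171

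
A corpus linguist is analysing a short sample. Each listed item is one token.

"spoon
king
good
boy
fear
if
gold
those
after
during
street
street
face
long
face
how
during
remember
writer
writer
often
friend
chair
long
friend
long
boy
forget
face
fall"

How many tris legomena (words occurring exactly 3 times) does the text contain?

Frequencies: face:3, long:3, boy:2, during:2, street:2, writer:2, friend:2, spoon:1, king:1, good:1, fear:1, if:1, gold:1, those:1, after:1, how:1, remember:1, often:1, chair:1, forget:1, … (1 more, each freq 1)
Words with frequency 3: face, long

2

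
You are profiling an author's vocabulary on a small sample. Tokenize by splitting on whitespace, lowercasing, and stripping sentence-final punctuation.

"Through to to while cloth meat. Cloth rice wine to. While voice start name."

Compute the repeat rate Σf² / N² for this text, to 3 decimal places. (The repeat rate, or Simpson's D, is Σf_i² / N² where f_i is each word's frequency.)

Frequencies: to:3, while:2, cloth:2, through:1, meat:1, rice:1, wine:1, voice:1, start:1, name:1
Σf² = 24; N² = 196
Repeat rate = 24 / 196 = 0.122

0.122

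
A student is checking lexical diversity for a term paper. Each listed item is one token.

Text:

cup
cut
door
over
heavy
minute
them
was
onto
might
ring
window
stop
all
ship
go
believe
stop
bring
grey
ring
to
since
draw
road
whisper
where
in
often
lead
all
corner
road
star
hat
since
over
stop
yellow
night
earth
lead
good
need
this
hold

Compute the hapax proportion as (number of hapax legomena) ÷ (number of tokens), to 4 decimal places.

0.6739

Frequencies: stop:3, over:2, ring:2, all:2, since:2, road:2, lead:2, cup:1, cut:1, door:1, heavy:1, minute:1, them:1, was:1, onto:1, might:1, window:1, ship:1, go:1, believe:1, … (18 more, each freq 1)
Hapax count = 31; token count = 46.
Ratio = 31 / 46 = 0.6739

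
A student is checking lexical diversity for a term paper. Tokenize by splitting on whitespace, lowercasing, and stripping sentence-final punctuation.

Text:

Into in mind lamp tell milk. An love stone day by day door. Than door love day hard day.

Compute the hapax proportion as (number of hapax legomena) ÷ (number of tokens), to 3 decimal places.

Frequencies: day:4, love:2, door:2, into:1, in:1, mind:1, lamp:1, tell:1, milk:1, an:1, stone:1, by:1, than:1, hard:1
Hapax count = 11; token count = 19.
Ratio = 11 / 19 = 0.579

0.579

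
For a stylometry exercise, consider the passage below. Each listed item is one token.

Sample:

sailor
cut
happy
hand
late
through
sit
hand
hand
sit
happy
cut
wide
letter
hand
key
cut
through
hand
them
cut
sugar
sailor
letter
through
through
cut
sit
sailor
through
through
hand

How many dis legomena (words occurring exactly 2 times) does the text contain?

Frequencies: hand:6, through:6, cut:5, sailor:3, sit:3, happy:2, letter:2, late:1, wide:1, key:1, them:1, sugar:1
Words with frequency 2: happy, letter

2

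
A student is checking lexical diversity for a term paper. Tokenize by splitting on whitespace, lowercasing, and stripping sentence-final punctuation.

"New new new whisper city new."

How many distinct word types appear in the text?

3

Distinct types: {city, new, whisper}
V = 3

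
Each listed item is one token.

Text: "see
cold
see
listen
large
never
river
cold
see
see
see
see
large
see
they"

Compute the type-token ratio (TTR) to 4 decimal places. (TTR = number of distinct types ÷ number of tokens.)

0.4667

N = 15 tokens, V = 7 types.
TTR = V / N = 7 / 15 = 0.4667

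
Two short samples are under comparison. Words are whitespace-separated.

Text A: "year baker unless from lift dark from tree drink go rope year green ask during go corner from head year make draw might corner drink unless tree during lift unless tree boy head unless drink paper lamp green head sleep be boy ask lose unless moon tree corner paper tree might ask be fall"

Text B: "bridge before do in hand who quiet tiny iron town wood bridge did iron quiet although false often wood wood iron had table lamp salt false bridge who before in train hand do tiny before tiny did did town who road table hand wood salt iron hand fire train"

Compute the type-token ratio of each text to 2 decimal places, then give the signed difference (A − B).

0.03

TTR(A) = 26/54 = 0.48
TTR(B) = 22/49 = 0.45
Difference = 0.48 − 0.45 = 0.03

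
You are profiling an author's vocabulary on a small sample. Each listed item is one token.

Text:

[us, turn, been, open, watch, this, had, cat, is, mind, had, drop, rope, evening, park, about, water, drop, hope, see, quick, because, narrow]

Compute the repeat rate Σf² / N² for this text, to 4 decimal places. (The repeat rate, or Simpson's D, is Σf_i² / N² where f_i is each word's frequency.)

Frequencies: had:2, drop:2, us:1, turn:1, been:1, open:1, watch:1, this:1, cat:1, is:1, mind:1, rope:1, evening:1, park:1, about:1, water:1, hope:1, see:1, quick:1, because:1, … (1 more, each freq 1)
Σf² = 27; N² = 529
Repeat rate = 27 / 529 = 0.0510

0.0510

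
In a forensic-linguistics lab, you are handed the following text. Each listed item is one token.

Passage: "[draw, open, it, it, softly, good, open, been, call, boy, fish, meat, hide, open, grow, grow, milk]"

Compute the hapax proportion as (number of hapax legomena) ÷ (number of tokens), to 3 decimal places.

0.588

Frequencies: open:3, it:2, grow:2, draw:1, softly:1, good:1, been:1, call:1, boy:1, fish:1, meat:1, hide:1, milk:1
Hapax count = 10; token count = 17.
Ratio = 10 / 17 = 0.588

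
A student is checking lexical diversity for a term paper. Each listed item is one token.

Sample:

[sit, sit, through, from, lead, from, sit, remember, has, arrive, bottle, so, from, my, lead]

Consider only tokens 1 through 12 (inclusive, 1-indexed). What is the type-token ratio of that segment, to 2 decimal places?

0.75

Segment tokens 1–12: sit, sit, through, from, lead, from, sit, remember, has, arrive, bottle, so
Segment N = 12, segment V = 9.
TTR = 9 / 12 = 0.75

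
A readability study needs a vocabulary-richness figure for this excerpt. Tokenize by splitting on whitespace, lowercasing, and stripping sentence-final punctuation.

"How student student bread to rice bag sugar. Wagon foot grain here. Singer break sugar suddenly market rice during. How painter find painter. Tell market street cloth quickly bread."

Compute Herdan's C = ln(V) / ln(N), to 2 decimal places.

N = 29, V = 22.
ln(V) = 3.091042, ln(N) = 3.367296
C = 3.091042 / 3.367296 = 0.92

0.92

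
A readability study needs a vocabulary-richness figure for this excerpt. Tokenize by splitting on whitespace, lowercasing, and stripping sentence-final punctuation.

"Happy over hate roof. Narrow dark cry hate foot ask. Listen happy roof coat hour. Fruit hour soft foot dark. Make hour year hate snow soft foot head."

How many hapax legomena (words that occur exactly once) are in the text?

Frequencies: hate:3, foot:3, hour:3, happy:2, roof:2, dark:2, soft:2, over:1, narrow:1, cry:1, ask:1, listen:1, coat:1, fruit:1, make:1, year:1, snow:1, head:1
Hapax (freq=1): ask, coat, cry, fruit, head, listen, make, narrow, over, snow, year

11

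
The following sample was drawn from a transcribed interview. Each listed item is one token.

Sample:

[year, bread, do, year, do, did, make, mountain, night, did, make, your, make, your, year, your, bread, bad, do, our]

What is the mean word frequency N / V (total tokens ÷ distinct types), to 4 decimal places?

2.0000

N = 20 tokens, V = 10 types.
Mean frequency = N / V = 20 / 10 = 2.0000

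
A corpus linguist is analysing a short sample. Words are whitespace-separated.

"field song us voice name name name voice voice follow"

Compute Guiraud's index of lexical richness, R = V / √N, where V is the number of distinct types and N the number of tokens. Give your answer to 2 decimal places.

N = 10, V = 6.
√N = 3.162278
R = 6 / 3.162278 = 1.90

1.90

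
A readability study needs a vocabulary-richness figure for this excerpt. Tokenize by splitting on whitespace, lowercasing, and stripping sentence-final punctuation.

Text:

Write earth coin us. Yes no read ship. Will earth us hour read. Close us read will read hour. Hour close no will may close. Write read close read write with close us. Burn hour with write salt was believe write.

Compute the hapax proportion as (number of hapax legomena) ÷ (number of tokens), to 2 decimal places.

0.20

Frequencies: read:6, write:5, close:5, us:4, hour:4, will:3, earth:2, no:2, with:2, coin:1, yes:1, ship:1, may:1, burn:1, salt:1, was:1, believe:1
Hapax count = 8; token count = 41.
Ratio = 8 / 41 = 0.20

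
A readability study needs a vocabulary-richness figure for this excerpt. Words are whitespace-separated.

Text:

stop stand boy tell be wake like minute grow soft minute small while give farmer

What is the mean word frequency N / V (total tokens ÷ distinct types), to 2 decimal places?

N = 15 tokens, V = 14 types.
Mean frequency = N / V = 15 / 14 = 1.07

1.07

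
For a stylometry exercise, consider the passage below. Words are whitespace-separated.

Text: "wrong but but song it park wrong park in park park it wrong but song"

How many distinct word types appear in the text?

6

Distinct types: {but, in, it, park, song, wrong}
V = 6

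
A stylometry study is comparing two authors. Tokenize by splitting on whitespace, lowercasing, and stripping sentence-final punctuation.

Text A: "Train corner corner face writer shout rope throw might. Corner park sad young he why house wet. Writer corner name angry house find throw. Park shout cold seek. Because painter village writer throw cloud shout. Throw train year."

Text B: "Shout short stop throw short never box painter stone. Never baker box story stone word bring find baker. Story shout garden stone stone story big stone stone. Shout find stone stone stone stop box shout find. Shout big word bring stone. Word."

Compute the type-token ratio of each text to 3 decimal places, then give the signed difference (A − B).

0.301

TTR(A) = 25/38 = 0.658
TTR(B) = 15/42 = 0.357
Difference = 0.658 − 0.357 = 0.301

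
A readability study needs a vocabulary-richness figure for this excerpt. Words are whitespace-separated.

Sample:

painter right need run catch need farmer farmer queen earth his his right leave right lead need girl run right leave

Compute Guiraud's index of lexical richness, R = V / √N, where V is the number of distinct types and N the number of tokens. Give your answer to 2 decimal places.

2.62

N = 21, V = 12.
√N = 4.582576
R = 12 / 4.582576 = 2.62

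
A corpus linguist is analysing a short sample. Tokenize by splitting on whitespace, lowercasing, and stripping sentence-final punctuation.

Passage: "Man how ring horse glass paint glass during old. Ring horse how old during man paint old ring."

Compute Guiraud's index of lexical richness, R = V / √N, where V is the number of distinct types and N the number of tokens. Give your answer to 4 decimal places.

1.8856

N = 18, V = 8.
√N = 4.242641
R = 8 / 4.242641 = 1.8856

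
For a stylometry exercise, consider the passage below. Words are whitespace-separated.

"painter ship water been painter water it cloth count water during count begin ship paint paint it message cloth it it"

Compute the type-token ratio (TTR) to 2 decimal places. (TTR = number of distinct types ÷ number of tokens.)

0.52

N = 21 tokens, V = 11 types.
TTR = V / N = 11 / 21 = 0.52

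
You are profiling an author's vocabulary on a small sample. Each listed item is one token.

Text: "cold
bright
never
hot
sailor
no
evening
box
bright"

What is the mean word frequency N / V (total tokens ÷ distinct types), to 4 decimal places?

N = 9 tokens, V = 8 types.
Mean frequency = N / V = 9 / 8 = 1.1250

1.1250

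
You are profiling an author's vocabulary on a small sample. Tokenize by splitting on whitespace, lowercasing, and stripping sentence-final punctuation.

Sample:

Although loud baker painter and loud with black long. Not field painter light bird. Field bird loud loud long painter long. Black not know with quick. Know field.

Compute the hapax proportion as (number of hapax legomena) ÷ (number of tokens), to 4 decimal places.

0.1786

Frequencies: loud:4, painter:3, long:3, field:3, with:2, black:2, not:2, bird:2, know:2, although:1, baker:1, and:1, light:1, quick:1
Hapax count = 5; token count = 28.
Ratio = 5 / 28 = 0.1786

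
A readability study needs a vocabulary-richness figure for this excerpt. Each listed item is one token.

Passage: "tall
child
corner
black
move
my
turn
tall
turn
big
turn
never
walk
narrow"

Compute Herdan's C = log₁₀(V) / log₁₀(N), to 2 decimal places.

N = 14, V = 11.
log₁₀(V) = 1.041393, log₁₀(N) = 1.146128
C = 1.041393 / 1.146128 = 0.91

0.91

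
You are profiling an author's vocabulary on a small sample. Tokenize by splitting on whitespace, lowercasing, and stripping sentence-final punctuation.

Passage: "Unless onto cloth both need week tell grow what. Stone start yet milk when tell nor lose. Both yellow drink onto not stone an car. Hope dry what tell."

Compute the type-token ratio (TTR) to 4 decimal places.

N = 29 tokens, V = 23 types.
TTR = V / N = 23 / 29 = 0.7931

0.7931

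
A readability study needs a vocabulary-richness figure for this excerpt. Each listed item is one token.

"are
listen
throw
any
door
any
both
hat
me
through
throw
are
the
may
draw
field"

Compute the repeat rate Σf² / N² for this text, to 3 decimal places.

0.086

Frequencies: are:2, throw:2, any:2, listen:1, door:1, both:1, hat:1, me:1, through:1, the:1, may:1, draw:1, field:1
Σf² = 22; N² = 256
Repeat rate = 22 / 256 = 0.086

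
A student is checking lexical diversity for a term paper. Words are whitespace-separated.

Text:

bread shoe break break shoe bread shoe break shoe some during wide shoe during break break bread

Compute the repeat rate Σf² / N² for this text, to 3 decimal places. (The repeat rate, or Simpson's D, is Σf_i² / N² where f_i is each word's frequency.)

0.225

Frequencies: shoe:5, break:5, bread:3, during:2, some:1, wide:1
Σf² = 65; N² = 289
Repeat rate = 65 / 289 = 0.225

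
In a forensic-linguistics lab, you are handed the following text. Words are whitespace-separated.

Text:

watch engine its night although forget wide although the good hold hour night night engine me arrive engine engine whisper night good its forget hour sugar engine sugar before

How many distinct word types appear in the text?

16

Distinct types: {although, arrive, before, engine, forget, good, hold, hour, its, me, night, sugar, the, watch, whisper, wide}
V = 16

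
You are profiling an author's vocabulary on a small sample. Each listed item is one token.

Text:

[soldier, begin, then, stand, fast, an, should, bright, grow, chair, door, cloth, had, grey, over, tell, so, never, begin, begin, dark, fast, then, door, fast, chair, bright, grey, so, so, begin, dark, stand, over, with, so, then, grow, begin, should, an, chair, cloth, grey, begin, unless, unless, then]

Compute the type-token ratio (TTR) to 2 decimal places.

0.44

N = 48 tokens, V = 21 types.
TTR = V / N = 21 / 48 = 0.44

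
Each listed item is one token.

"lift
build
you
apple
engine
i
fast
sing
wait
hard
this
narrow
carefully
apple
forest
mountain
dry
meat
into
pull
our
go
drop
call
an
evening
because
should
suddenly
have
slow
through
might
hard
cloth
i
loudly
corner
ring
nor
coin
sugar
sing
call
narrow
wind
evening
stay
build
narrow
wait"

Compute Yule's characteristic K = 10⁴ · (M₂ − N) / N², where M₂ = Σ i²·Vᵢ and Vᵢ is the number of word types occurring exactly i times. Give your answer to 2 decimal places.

84.58

Frequencies: narrow:3, build:2, apple:2, i:2, sing:2, wait:2, hard:2, call:2, evening:2, lift:1, you:1, engine:1, fast:1, this:1, carefully:1, forest:1, mountain:1, dry:1, meat:1, into:1, … (21 more, each freq 1)
N = 51. Frequency spectrum: V_1=32, V_2=8, V_3=1
M₂ = 1²·32 + 2²·8 + 3²·1 = 73
K = 10000 × (73 − 51) / 51² = 84.58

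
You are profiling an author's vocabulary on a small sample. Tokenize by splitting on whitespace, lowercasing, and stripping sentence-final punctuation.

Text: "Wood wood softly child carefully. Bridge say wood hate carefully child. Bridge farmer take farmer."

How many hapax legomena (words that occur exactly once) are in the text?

Frequencies: wood:3, child:2, carefully:2, bridge:2, farmer:2, softly:1, say:1, hate:1, take:1
Hapax (freq=1): hate, say, softly, take

4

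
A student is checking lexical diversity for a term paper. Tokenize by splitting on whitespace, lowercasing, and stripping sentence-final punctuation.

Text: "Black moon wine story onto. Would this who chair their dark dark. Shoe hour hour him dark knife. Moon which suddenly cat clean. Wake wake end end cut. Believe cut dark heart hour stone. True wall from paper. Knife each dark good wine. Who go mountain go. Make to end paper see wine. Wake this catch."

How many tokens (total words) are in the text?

56

Tokens: black, moon, wine, story, onto, would, this, who, chair, their, dark, dark, shoe, hour, hour, him, dark, knife, moon, which, suddenly, cat, clean, wake, wake, end, end, cut, believe, cut, dark, heart, hour, stone, true, wall, from, paper, knife, each, dark, good, wine, who, go, mountain, go, make, to, end, paper, see, wine, wake, this, catch
N = 56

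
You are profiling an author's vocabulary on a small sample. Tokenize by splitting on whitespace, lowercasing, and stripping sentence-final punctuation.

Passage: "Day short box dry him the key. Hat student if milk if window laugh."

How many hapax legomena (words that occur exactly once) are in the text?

Frequencies: if:2, day:1, short:1, box:1, dry:1, him:1, the:1, key:1, hat:1, student:1, milk:1, window:1, laugh:1
Hapax (freq=1): box, day, dry, hat, him, key, laugh, milk, short, student, the, window

12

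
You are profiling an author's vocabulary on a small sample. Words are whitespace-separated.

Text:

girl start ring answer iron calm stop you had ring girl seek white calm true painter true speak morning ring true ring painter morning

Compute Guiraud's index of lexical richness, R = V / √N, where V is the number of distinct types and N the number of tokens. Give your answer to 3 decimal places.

N = 24, V = 15.
√N = 4.898979
R = 15 / 4.898979 = 3.062

3.062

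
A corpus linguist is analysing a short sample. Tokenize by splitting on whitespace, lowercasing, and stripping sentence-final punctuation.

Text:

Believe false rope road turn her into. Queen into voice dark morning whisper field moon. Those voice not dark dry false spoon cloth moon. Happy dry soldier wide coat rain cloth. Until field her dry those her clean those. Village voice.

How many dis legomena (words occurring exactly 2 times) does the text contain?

6

Frequencies: her:3, voice:3, those:3, dry:3, false:2, into:2, dark:2, field:2, moon:2, cloth:2, believe:1, rope:1, road:1, turn:1, queen:1, morning:1, whisper:1, not:1, spoon:1, happy:1, … (7 more, each freq 1)
Words with frequency 2: cloth, dark, false, field, into, moon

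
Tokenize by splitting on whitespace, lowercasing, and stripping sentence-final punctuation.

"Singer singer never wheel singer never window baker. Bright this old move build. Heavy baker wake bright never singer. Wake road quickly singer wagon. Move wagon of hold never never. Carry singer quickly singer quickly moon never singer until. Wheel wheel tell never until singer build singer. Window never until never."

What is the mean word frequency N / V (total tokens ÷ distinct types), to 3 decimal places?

N = 51 tokens, V = 21 types.
Mean frequency = N / V = 51 / 21 = 2.429

2.429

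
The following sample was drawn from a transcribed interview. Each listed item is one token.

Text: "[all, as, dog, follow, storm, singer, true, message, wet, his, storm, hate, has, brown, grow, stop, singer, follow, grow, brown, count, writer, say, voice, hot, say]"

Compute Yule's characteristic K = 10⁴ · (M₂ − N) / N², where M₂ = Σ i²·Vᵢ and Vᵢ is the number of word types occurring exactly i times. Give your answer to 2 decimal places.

Frequencies: follow:2, storm:2, singer:2, brown:2, grow:2, say:2, all:1, as:1, dog:1, true:1, message:1, wet:1, his:1, hate:1, has:1, stop:1, count:1, writer:1, voice:1, hot:1
N = 26. Frequency spectrum: V_1=14, V_2=6
M₂ = 1²·14 + 2²·6 = 38
K = 10000 × (38 − 26) / 26² = 177.51

177.51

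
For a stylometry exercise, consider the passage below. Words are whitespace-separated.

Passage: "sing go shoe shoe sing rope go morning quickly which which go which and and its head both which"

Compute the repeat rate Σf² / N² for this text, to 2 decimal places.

0.12

Frequencies: which:4, go:3, sing:2, shoe:2, and:2, rope:1, morning:1, quickly:1, its:1, head:1, both:1
Σf² = 43; N² = 361
Repeat rate = 43 / 361 = 0.12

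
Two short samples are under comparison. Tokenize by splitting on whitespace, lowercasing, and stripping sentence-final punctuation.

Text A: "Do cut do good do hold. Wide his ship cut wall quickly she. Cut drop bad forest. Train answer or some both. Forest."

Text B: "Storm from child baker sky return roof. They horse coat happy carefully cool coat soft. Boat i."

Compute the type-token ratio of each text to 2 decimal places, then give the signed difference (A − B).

TTR(A) = 18/23 = 0.78
TTR(B) = 16/17 = 0.94
Difference = 0.78 − 0.94 = -0.16

-0.16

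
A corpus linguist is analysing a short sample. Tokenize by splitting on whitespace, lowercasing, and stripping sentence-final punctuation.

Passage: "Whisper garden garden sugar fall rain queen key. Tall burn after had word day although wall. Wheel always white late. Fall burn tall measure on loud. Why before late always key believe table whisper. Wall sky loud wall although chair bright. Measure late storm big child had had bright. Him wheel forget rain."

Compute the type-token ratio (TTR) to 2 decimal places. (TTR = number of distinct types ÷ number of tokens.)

N = 53 tokens, V = 34 types.
TTR = V / N = 34 / 53 = 0.64

0.64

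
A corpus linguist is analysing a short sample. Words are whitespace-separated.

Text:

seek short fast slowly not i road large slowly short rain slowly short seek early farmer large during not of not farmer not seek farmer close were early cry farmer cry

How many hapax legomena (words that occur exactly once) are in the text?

Frequencies: not:4, farmer:4, seek:3, short:3, slowly:3, large:2, early:2, cry:2, fast:1, i:1, road:1, rain:1, during:1, of:1, close:1, were:1
Hapax (freq=1): close, during, fast, i, of, rain, road, were

8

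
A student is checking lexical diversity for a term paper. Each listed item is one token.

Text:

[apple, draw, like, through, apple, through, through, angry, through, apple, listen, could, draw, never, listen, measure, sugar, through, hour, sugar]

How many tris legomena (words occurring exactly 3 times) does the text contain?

1

Frequencies: through:5, apple:3, draw:2, listen:2, sugar:2, like:1, angry:1, could:1, never:1, measure:1, hour:1
Words with frequency 3: apple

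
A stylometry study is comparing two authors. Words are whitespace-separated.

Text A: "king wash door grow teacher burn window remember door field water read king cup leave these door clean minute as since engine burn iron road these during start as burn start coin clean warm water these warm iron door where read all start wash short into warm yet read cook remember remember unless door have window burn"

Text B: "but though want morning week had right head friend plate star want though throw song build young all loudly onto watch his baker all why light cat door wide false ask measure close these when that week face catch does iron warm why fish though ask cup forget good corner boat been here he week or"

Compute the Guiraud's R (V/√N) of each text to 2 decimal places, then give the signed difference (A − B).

A: V=33, N=57, R=4.37
B: V=48, N=56, R=6.41
Difference = 4.37 − 6.41 = -2.04

-2.04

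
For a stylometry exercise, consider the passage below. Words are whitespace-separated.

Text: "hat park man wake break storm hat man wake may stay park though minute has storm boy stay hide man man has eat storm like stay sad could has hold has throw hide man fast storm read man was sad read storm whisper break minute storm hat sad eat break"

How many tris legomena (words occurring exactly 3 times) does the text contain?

Frequencies: man:6, storm:6, has:4, hat:3, break:3, stay:3, sad:3, park:2, wake:2, minute:2, hide:2, eat:2, read:2, may:1, though:1, boy:1, like:1, could:1, hold:1, throw:1, … (3 more, each freq 1)
Words with frequency 3: break, hat, sad, stay

4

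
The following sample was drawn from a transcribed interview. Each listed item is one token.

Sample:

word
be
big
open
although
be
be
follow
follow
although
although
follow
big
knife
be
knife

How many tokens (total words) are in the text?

Tokens: word, be, big, open, although, be, be, follow, follow, although, although, follow, big, knife, be, knife
N = 16

16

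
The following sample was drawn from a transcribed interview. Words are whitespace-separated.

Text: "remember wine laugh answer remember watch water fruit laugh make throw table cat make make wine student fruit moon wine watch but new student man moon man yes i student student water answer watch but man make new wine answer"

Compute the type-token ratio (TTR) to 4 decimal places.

0.4500

N = 40 tokens, V = 18 types.
TTR = V / N = 18 / 40 = 0.4500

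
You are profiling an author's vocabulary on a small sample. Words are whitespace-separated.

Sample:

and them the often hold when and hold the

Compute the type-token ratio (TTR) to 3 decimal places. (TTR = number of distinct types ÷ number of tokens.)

0.667

N = 9 tokens, V = 6 types.
TTR = V / N = 6 / 9 = 0.667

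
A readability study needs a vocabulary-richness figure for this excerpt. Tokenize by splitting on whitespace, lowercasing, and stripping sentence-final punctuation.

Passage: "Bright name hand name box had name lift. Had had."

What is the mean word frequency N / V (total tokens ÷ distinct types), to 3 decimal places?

N = 10 tokens, V = 6 types.
Mean frequency = N / V = 10 / 6 = 1.667

1.667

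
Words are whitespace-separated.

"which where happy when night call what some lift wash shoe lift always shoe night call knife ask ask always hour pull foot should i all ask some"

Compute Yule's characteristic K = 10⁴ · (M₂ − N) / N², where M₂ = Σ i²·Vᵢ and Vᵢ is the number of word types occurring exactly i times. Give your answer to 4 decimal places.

Frequencies: ask:3, night:2, call:2, some:2, lift:2, shoe:2, always:2, which:1, where:1, happy:1, when:1, what:1, wash:1, knife:1, hour:1, pull:1, foot:1, should:1, i:1, all:1
N = 28. Frequency spectrum: V_1=13, V_2=6, V_3=1
M₂ = 1²·13 + 2²·6 + 3²·1 = 46
K = 10000 × (46 − 28) / 28² = 229.5918

229.5918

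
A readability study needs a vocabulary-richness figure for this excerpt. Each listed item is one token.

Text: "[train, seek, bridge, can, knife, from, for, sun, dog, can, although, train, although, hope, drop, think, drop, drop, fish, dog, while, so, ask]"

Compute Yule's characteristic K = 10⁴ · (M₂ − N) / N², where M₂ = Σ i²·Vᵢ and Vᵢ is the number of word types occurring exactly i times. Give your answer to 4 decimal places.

264.6503

Frequencies: drop:3, train:2, can:2, dog:2, although:2, seek:1, bridge:1, knife:1, from:1, for:1, sun:1, hope:1, think:1, fish:1, while:1, so:1, ask:1
N = 23. Frequency spectrum: V_1=12, V_2=4, V_3=1
M₂ = 1²·12 + 2²·4 + 3²·1 = 37
K = 10000 × (37 − 23) / 23² = 264.6503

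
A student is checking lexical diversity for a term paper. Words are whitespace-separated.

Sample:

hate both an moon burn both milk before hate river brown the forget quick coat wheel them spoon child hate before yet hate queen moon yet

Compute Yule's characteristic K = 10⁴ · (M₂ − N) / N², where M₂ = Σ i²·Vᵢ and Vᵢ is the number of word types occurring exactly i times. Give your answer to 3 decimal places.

295.858

Frequencies: hate:4, both:2, moon:2, before:2, yet:2, an:1, burn:1, milk:1, river:1, brown:1, the:1, forget:1, quick:1, coat:1, wheel:1, them:1, spoon:1, child:1, queen:1
N = 26. Frequency spectrum: V_1=14, V_2=4, V_4=1
M₂ = 1²·14 + 2²·4 + 4²·1 = 46
K = 10000 × (46 − 26) / 26² = 295.858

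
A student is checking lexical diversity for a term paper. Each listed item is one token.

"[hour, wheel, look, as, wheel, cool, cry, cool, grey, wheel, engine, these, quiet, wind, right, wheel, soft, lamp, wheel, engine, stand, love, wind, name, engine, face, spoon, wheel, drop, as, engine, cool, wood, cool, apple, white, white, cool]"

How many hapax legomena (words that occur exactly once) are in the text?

17

Frequencies: wheel:6, cool:5, engine:4, as:2, wind:2, white:2, hour:1, look:1, cry:1, grey:1, these:1, quiet:1, right:1, soft:1, lamp:1, stand:1, love:1, name:1, face:1, spoon:1, … (3 more, each freq 1)
Hapax (freq=1): apple, cry, drop, face, grey, hour, lamp, look, love, name, quiet, right, soft, spoon, stand, these, wood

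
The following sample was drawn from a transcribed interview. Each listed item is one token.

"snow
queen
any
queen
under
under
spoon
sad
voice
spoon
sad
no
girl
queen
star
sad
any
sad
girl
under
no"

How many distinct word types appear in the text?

Distinct types: {any, girl, no, queen, sad, snow, spoon, star, under, voice}
V = 10

10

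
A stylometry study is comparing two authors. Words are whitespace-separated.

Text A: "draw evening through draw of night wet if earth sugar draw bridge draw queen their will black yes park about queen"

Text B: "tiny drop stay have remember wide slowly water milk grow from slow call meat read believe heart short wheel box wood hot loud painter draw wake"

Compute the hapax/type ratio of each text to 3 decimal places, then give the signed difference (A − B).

A: hapax=15, V=17, ratio=0.882
B: hapax=26, V=26, ratio=1.000
Difference = 0.882 − 1.000 = -0.118

-0.118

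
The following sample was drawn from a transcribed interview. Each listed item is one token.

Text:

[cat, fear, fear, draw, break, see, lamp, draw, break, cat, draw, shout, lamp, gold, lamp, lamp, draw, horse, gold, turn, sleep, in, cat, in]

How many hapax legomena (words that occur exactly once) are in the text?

5

Frequencies: draw:4, lamp:4, cat:3, fear:2, break:2, gold:2, in:2, see:1, shout:1, horse:1, turn:1, sleep:1
Hapax (freq=1): horse, see, shout, sleep, turn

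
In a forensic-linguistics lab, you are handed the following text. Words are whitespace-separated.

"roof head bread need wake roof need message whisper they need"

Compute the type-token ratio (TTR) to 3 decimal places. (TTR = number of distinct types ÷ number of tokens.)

N = 11 tokens, V = 8 types.
TTR = V / N = 8 / 11 = 0.727

0.727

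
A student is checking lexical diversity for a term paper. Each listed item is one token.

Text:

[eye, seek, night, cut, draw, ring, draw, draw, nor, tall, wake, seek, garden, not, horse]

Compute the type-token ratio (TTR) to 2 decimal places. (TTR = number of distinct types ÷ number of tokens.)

N = 15 tokens, V = 12 types.
TTR = V / N = 12 / 15 = 0.80

0.80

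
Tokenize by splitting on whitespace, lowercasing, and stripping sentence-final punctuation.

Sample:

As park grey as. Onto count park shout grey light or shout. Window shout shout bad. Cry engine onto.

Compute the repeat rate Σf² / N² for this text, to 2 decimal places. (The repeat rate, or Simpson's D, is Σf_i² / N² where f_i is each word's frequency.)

0.11

Frequencies: shout:4, as:2, park:2, grey:2, onto:2, count:1, light:1, or:1, window:1, bad:1, cry:1, engine:1
Σf² = 39; N² = 361
Repeat rate = 39 / 361 = 0.11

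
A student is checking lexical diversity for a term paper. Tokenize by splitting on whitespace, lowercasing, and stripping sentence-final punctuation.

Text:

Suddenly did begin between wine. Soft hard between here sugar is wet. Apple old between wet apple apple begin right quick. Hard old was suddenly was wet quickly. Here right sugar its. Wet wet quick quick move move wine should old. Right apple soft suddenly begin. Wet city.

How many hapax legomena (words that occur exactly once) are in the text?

6

Frequencies: wet:6, apple:4, suddenly:3, begin:3, between:3, old:3, right:3, quick:3, wine:2, soft:2, hard:2, here:2, sugar:2, was:2, move:2, did:1, is:1, quickly:1, its:1, should:1, … (1 more, each freq 1)
Hapax (freq=1): city, did, is, its, quickly, should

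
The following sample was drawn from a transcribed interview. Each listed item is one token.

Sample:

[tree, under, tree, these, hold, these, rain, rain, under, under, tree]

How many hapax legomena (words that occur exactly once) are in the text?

1

Frequencies: tree:3, under:3, these:2, rain:2, hold:1
Hapax (freq=1): hold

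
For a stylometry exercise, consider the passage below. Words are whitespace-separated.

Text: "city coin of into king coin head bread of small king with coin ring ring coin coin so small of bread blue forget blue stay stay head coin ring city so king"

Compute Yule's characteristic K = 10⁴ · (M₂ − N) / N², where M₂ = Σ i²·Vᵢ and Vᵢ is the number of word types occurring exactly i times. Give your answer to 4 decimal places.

Frequencies: coin:6, of:3, king:3, ring:3, city:2, head:2, bread:2, small:2, so:2, blue:2, stay:2, into:1, with:1, forget:1
N = 32. Frequency spectrum: V_1=3, V_2=7, V_3=3, V_6=1
M₂ = 1²·3 + 2²·7 + 3²·3 + 6²·1 = 94
K = 10000 × (94 − 32) / 32² = 605.4688

605.4688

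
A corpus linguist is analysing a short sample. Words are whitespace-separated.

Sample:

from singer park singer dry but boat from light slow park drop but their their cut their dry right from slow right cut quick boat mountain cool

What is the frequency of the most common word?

Frequencies: from:3, their:3, singer:2, park:2, dry:2, but:2, boat:2, slow:2, cut:2, right:2, light:1, drop:1, quick:1, mountain:1, cool:1
Most common: 'from' with frequency 3.

3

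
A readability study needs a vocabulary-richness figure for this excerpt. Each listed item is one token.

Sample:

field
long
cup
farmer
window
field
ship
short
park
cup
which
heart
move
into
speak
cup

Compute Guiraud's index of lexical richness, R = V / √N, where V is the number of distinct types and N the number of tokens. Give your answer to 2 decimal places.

3.25

N = 16, V = 13.
√N = 4.000000
R = 13 / 4.000000 = 3.25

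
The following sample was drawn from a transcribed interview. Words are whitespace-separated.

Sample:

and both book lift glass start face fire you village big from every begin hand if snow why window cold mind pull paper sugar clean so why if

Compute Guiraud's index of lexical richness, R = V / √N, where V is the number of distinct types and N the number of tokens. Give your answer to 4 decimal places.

N = 28, V = 26.
√N = 5.291503
R = 26 / 5.291503 = 4.9135

4.9135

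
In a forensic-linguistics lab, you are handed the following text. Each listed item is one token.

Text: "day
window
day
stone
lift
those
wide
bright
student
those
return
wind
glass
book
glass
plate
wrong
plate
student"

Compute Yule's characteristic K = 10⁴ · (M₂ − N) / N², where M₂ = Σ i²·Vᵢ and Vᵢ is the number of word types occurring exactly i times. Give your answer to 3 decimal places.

277.008

Frequencies: day:2, those:2, student:2, glass:2, plate:2, window:1, stone:1, lift:1, wide:1, bright:1, return:1, wind:1, book:1, wrong:1
N = 19. Frequency spectrum: V_1=9, V_2=5
M₂ = 1²·9 + 2²·5 = 29
K = 10000 × (29 − 19) / 19² = 277.008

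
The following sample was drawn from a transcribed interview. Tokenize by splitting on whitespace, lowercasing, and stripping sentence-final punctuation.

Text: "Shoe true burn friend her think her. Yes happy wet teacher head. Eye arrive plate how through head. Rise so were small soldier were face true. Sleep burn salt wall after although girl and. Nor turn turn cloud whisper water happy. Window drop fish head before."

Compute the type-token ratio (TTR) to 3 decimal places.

0.826

N = 46 tokens, V = 38 types.
TTR = V / N = 38 / 46 = 0.826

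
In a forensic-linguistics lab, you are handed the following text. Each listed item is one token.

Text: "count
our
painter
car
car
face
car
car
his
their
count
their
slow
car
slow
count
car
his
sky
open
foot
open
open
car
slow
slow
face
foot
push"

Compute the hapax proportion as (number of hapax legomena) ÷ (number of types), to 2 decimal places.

Frequencies: car:7, slow:4, count:3, open:3, face:2, his:2, their:2, foot:2, our:1, painter:1, sky:1, push:1
Hapax count = 4; type count = 12.
Ratio = 4 / 12 = 0.33

0.33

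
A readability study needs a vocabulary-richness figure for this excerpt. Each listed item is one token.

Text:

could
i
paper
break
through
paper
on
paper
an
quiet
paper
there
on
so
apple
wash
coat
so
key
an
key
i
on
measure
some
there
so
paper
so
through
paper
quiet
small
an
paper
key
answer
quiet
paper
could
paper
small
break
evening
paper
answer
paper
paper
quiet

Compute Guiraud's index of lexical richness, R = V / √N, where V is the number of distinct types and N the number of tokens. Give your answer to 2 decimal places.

N = 49, V = 19.
√N = 7.000000
R = 19 / 7.000000 = 2.71

2.71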